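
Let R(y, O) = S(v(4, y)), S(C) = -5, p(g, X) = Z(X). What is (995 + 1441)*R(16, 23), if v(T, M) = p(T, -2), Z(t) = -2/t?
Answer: -12180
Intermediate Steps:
p(g, X) = -2/X
v(T, M) = 1 (v(T, M) = -2/(-2) = -2*(-½) = 1)
R(y, O) = -5
(995 + 1441)*R(16, 23) = (995 + 1441)*(-5) = 2436*(-5) = -12180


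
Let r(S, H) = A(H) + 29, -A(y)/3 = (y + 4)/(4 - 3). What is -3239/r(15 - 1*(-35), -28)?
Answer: -3239/101 ≈ -32.069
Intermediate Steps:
A(y) = -12 - 3*y (A(y) = -3*(y + 4)/(4 - 3) = -3*(4 + y)/1 = -3*(4 + y) = -12 - 3*y)
r(S, H) = 17 - 3*H (r(S, H) = (-12 - 3*H) + 29 = 17 - 3*H)
-3239/r(15 - 1*(-35), -28) = -3239/(17 - 3*(-28)) = -3239/(17 + 84) = -3239/101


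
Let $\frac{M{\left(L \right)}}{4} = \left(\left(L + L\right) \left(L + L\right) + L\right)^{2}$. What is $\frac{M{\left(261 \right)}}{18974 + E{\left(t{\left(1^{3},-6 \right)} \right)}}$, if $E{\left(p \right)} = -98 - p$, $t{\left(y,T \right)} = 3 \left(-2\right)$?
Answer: $\frac{16531074450}{1049} \approx 1.5759 \cdot 10^{7}$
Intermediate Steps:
$t{\left(y,T \right)} = -6$
$M{\left(L \right)} = 4 \left(L + 4 L^{2}\right)^{2}$ ($M{\left(L \right)} = 4 \left(\left(L + L\right) \left(L + L\right) + L\right)^{2} = 4 \left(2 L 2 L + L\right)^{2} = 4 \left(4 L^{2} + L\right)^{2} = 4 \left(L + 4 L^{2}\right)^{2}$)
$\frac{M{\left(261 \right)}}{18974 + E{\left(t{\left(1^{3},-6 \right)} \right)}} = \frac{4 \cdot 261^{2} \left(1 + 4 \cdot 261\right)^{2}}{18974 - 92} = \frac{4 \cdot 68121 \left(1 + 1044\right)^{2}}{18974 + \left(-98 + 6\right)} = \frac{4 \cdot 68121 \cdot 1045^{2}}{18974 - 92} = \frac{4 \cdot 68121 \cdot 1092025}{18882} = 297559340100 \cdot \frac{1}{18882} = \frac{16531074450}{1049}$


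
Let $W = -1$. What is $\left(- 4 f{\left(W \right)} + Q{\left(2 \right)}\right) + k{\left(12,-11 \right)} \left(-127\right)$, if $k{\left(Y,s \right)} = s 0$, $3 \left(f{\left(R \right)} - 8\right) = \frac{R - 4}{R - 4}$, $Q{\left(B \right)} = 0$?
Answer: $- \frac{100}{3} \approx -33.333$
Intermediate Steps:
$f{\left(R \right)} = \frac{25}{3}$ ($f{\left(R \right)} = 8 + \frac{\left(R - 4\right) \frac{1}{R - 4}}{3} = 8 + \frac{\left(-4 + R\right) \frac{1}{-4 + R}}{3} = 8 + \frac{1}{3} \cdot 1 = 8 + \frac{1}{3} = \frac{25}{3}$)
$k{\left(Y,s \right)} = 0$
$\left(- 4 f{\left(W \right)} + Q{\left(2 \right)}\right) + k{\left(12,-11 \right)} \left(-127\right) = \left(\left(-4\right) \frac{25}{3} + 0\right) + 0 \left(-127\right) = \left(- \frac{100}{3} + 0\right) + 0 = - \frac{100}{3} + 0 = - \frac{100}{3}$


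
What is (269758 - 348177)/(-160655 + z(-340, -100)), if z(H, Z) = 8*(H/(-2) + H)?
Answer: 78419/162015 ≈ 0.48402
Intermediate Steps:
z(H, Z) = 4*H (z(H, Z) = 8*(H*(-½) + H) = 8*(-H/2 + H) = 8*(H/2) = 4*H)
(269758 - 348177)/(-160655 + z(-340, -100)) = (269758 - 348177)/(-160655 + 4*(-340)) = -78419/(-160655 - 1360) = -78419/(-162015) = -78419*(-1/162015) = 78419/162015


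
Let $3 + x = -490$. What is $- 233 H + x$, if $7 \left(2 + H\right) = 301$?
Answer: $-10046$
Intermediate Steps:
$H = 41$ ($H = -2 + \frac{1}{7} \cdot 301 = -2 + 43 = 41$)
$x = -493$ ($x = -3 - 490 = -493$)
$- 233 H + x = \left(-233\right) 41 - 493 = -9553 - 493 = -10046$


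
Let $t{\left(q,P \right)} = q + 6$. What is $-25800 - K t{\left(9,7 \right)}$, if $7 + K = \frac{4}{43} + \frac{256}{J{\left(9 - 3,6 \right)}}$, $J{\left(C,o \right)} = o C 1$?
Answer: $- \frac{3328595}{129} \approx -25803.0$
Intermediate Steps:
$J{\left(C,o \right)} = C o$ ($J{\left(C,o \right)} = C o 1 = C o$)
$t{\left(q,P \right)} = 6 + q$
$K = \frac{79}{387}$ ($K = -7 + \left(\frac{4}{43} + \frac{256}{\left(9 - 3\right) 6}\right) = -7 + \left(4 \cdot \frac{1}{43} + \frac{256}{\left(9 - 3\right) 6}\right) = -7 + \left(\frac{4}{43} + \frac{256}{6 \cdot 6}\right) = -7 + \left(\frac{4}{43} + \frac{256}{36}\right) = -7 + \left(\frac{4}{43} + 256 \cdot \frac{1}{36}\right) = -7 + \left(\frac{4}{43} + \frac{64}{9}\right) = -7 + \frac{2788}{387} = \frac{79}{387} \approx 0.20413$)
$-25800 - K t{\left(9,7 \right)} = -25800 - \frac{79 \left(6 + 9\right)}{387} = -25800 - \frac{79}{387} \cdot 15 = -25800 - \frac{395}{129} = - \frac{3328595}{129}$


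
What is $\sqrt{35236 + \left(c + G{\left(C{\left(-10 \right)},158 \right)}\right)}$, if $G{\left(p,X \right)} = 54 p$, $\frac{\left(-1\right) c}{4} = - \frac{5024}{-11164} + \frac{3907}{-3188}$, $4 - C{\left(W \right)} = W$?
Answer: $\frac{\sqrt{178106481849665311}}{2224427} \approx 189.72$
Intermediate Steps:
$C{\left(W \right)} = 4 - W$
$c = \frac{6900309}{2224427}$ ($c = - 4 \left(- \frac{5024}{-11164} + \frac{3907}{-3188}\right) = - 4 \left(\left(-5024\right) \left(- \frac{1}{11164}\right) + 3907 \left(- \frac{1}{3188}\right)\right) = - 4 \left(\frac{1256}{2791} - \frac{3907}{3188}\right) = \left(-4\right) \left(- \frac{6900309}{8897708}\right) = \frac{6900309}{2224427} \approx 3.1021$)
$\sqrt{35236 + \left(c + G{\left(C{\left(-10 \right)},158 \right)}\right)} = \sqrt{35236 + \left(\frac{6900309}{2224427} + 54 \left(4 - -10\right)\right)} = \sqrt{35236 + \left(\frac{6900309}{2224427} + 54 \left(4 + 10\right)\right)} = \sqrt{35236 + \left(\frac{6900309}{2224427} + 54 \cdot 14\right)} = \sqrt{35236 + \left(\frac{6900309}{2224427} + 756\right)} = \sqrt{35236 + \frac{1688567121}{2224427}} = \sqrt{\frac{80068476893}{2224427}} = \frac{\sqrt{178106481849665311}}{2224427}$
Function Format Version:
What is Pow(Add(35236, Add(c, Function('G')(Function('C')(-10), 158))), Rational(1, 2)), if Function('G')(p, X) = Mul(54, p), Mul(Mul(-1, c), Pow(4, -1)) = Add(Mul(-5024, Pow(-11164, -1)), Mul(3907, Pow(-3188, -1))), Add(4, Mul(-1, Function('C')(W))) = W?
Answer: Mul(Rational(1, 2224427), Pow(178106481849665311, Rational(1, 2))) ≈ 189.72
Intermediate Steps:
Function('C')(W) = Add(4, Mul(-1, W))
c = Rational(6900309, 2224427) (c = Mul(-4, Add(Mul(-5024, Pow(-11164, -1)), Mul(3907, Pow(-3188, -1)))) = Mul(-4, Add(Mul(-5024, Rational(-1, 11164)), Mul(3907, Rational(-1, 3188)))) = Mul(-4, Add(Rational(1256, 2791), Rational(-3907, 3188))) = Mul(-4, Rational(-6900309, 8897708)) = Rational(6900309, 2224427) ≈ 3.1021)
Pow(Add(35236, Add(c, Function('G')(Function('C')(-10), 158))), Rational(1, 2)) = Pow(Add(35236, Add(Rational(6900309, 2224427), Mul(54, Add(4, Mul(-1, -10))))), Rational(1, 2)) = Pow(Add(35236, Add(Rational(6900309, 2224427), Mul(54, Add(4, 10)))), Rational(1, 2)) = Pow(Add(35236, Add(Rational(6900309, 2224427), Mul(54, 14))), Rational(1, 2)) = Pow(Add(35236, Add(Rational(6900309, 2224427), 756)), Rational(1, 2)) = Pow(Add(35236, Rational(1688567121, 2224427)), Rational(1, 2)) = Pow(Rational(80068476893, 2224427), Rational(1, 2)) = Mul(Rational(1, 2224427), Pow(178106481849665311, Rational(1, 2)))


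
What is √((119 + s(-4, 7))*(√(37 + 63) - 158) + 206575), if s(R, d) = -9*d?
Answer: √198287 ≈ 445.29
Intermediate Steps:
√((119 + s(-4, 7))*(√(37 + 63) - 158) + 206575) = √((119 - 9*7)*(√(37 + 63) - 158) + 206575) = √((119 - 63)*(√100 - 158) + 206575) = √(56*(10 - 158) + 206575) = √(56*(-148) + 206575) = √(-8288 + 206575) = √198287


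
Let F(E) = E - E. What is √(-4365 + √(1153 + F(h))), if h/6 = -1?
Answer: √(-4365 + √1153) ≈ 65.811*I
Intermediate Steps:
h = -6 (h = 6*(-1) = -6)
F(E) = 0
√(-4365 + √(1153 + F(h))) = √(-4365 + √(1153 + 0)) = √(-4365 + √1153)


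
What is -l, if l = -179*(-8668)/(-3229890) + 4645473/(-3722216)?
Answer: 10389826455761/6011174118120 ≈ 1.7284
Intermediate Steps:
l = -10389826455761/6011174118120 (l = 1551572*(-1/3229890) + 4645473*(-1/3722216) = -775786/1614945 - 4645473/3722216 = -10389826455761/6011174118120 ≈ -1.7284)
-l = -1*(-10389826455761/6011174118120) = 10389826455761/6011174118120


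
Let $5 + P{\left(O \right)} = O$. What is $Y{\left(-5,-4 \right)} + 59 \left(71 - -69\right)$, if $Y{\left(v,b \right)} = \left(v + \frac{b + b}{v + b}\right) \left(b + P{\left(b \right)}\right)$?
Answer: $\frac{74821}{9} \approx 8313.4$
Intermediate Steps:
$P{\left(O \right)} = -5 + O$
$Y{\left(v,b \right)} = \left(-5 + 2 b\right) \left(v + \frac{2 b}{b + v}\right)$ ($Y{\left(v,b \right)} = \left(v + \frac{b + b}{v + b}\right) \left(b + \left(-5 + b\right)\right) = \left(v + \frac{2 b}{b + v}\right) \left(-5 + 2 b\right) = \left(-5 + 2 b\right) \left(v + \frac{2 b}{b + v}\right)$)
$Y{\left(-5,-4 \right)} + 59 \left(71 - -69\right) = \frac{\left(-10\right) \left(-4\right) - 5 \left(-5\right)^{2} + 4 \left(-4\right)^{2} - \left(-20\right) \left(-5\right) + 2 \left(-4\right) \left(-5\right)^{2} + 2 \left(-5\right) \left(-4\right)^{2}}{-4 - 5} + 59 \left(71 - -69\right) = \frac{40 - 125 + 4 \cdot 16 - 100 + 2 \left(-4\right) 25 + 2 \left(-5\right) 16}{-9} + 59 \left(71 + 69\right) = - \frac{40 - 125 + 64 - 100 - 200 - 160}{9} + 59 \cdot 140 = \left(- \frac{1}{9}\right) \left(-481\right) + 8260 = \frac{481}{9} + 8260 = \frac{74821}{9}$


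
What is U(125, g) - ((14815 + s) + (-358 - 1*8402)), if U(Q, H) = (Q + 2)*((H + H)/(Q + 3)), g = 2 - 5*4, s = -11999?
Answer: 189065/32 ≈ 5908.3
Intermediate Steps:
g = -18 (g = 2 - 20 = -18)
U(Q, H) = 2*H*(2 + Q)/(3 + Q) (U(Q, H) = (2 + Q)*((2*H)/(3 + Q)) = (2 + Q)*(2*H/(3 + Q)) = 2*H*(2 + Q)/(3 + Q))
U(125, g) - ((14815 + s) + (-358 - 1*8402)) = 2*(-18)*(2 + 125)/(3 + 125) - ((14815 - 11999) + (-358 - 1*8402)) = 2*(-18)*127/128 - (2816 + (-358 - 8402)) = 2*(-18)*(1/128)*127 - (2816 - 8760) = -1143/32 - 1*(-5944) = -1143/32 + 5944 = 189065/32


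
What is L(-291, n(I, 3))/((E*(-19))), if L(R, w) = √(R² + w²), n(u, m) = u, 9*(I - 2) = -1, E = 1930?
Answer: -√274378/66006 ≈ -0.0079358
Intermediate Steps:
I = 17/9 (I = 2 + (⅑)*(-1) = 2 - ⅑ = 17/9 ≈ 1.8889)
L(-291, n(I, 3))/((E*(-19))) = √((-291)² + (17/9)²)/((1930*(-19))) = √(84681 + 289/81)/(-36670) = √(6859450/81)*(-1/36670) = (5*√274378/9)*(-1/36670) = -√274378/66006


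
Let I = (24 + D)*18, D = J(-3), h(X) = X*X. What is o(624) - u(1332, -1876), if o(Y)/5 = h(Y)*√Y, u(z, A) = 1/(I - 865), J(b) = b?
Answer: 1/487 + 7787520*√39 ≈ 4.8633e+7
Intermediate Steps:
h(X) = X²
D = -3
I = 378 (I = (24 - 3)*18 = 21*18 = 378)
u(z, A) = -1/487 (u(z, A) = 1/(378 - 865) = 1/(-487) = -1/487)
o(Y) = 5*Y^(5/2) (o(Y) = 5*(Y²*√Y) = 5*Y^(5/2))
o(624) - u(1332, -1876) = 5*624^(5/2) - 1*(-1/487) = 5*(1557504*√39) + 1/487 = 7787520*√39 + 1/487 = 1/487 + 7787520*√39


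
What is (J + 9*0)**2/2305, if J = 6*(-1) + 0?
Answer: 36/2305 ≈ 0.015618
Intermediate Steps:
J = -6 (J = -6 + 0 = -6)
(J + 9*0)**2/2305 = (-6 + 9*0)**2/2305 = (-6 + 0)**2*(1/2305) = (-6)**2*(1/2305) = 36*(1/2305) = 36/2305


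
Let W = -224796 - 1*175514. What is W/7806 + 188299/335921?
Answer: -66501336758/1311099663 ≈ -50.722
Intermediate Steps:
W = -400310 (W = -224796 - 175514 = -400310)
W/7806 + 188299/335921 = -400310/7806 + 188299/335921 = -400310*1/7806 + 188299*(1/335921) = -200155/3903 + 188299/335921 = -66501336758/1311099663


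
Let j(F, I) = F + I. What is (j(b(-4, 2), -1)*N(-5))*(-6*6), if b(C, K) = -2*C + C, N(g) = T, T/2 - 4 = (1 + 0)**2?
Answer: -1080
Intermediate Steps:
T = 10 (T = 8 + 2*(1 + 0)**2 = 8 + 2*1**2 = 8 + 2*1 = 8 + 2 = 10)
N(g) = 10
b(C, K) = -C
(j(b(-4, 2), -1)*N(-5))*(-6*6) = ((-1*(-4) - 1)*10)*(-6*6) = ((4 - 1)*10)*(-36) = (3*10)*(-36) = 30*(-36) = -1080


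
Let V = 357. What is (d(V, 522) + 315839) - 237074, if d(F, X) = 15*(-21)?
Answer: 78450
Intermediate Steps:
d(F, X) = -315
(d(V, 522) + 315839) - 237074 = (-315 + 315839) - 237074 = 315524 - 237074 = 78450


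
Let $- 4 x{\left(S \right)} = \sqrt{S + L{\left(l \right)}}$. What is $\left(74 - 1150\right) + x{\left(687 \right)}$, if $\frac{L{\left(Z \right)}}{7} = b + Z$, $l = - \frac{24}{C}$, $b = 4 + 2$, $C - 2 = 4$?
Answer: $-1076 - \frac{\sqrt{701}}{4} \approx -1082.6$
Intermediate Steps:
$C = 6$ ($C = 2 + 4 = 6$)
$b = 6$
$l = -4$ ($l = - \frac{24}{6} = \left(-24\right) \frac{1}{6} = -4$)
$L{\left(Z \right)} = 42 + 7 Z$ ($L{\left(Z \right)} = 7 \left(6 + Z\right) = 42 + 7 Z$)
$x{\left(S \right)} = - \frac{\sqrt{14 + S}}{4}$ ($x{\left(S \right)} = - \frac{\sqrt{S + \left(42 + 7 \left(-4\right)\right)}}{4} = - \frac{\sqrt{S + \left(42 - 28\right)}}{4} = - \frac{\sqrt{S + 14}}{4} = - \frac{\sqrt{14 + S}}{4}$)
$\left(74 - 1150\right) + x{\left(687 \right)} = \left(74 - 1150\right) - \frac{\sqrt{14 + 687}}{4} = \left(74 - 1150\right) - \frac{\sqrt{701}}{4} = -1076 - \frac{\sqrt{701}}{4}$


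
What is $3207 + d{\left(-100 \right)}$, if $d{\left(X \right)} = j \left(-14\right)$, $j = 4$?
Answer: $3151$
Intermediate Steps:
$d{\left(X \right)} = -56$ ($d{\left(X \right)} = 4 \left(-14\right) = -56$)
$3207 + d{\left(-100 \right)} = 3207 - 56 = 3151$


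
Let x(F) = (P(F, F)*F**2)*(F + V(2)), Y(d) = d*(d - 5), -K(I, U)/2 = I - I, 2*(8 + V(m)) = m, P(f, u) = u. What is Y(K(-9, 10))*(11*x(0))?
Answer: 0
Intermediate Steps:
V(m) = -8 + m/2
K(I, U) = 0 (K(I, U) = -2*(I - I) = -2*0 = 0)
Y(d) = d*(-5 + d)
x(F) = F**3*(-7 + F) (x(F) = (F*F**2)*(F + (-8 + (1/2)*2)) = F**3*(F + (-8 + 1)) = F**3*(F - 7) = F**3*(-7 + F))
Y(K(-9, 10))*(11*x(0)) = (0*(-5 + 0))*(11*(0**3*(-7 + 0))) = (0*(-5))*(11*(0*(-7))) = 0*(11*0) = 0*0 = 0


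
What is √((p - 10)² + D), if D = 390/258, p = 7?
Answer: 2*√4859/43 ≈ 3.2422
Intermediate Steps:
D = 65/43 (D = 390*(1/258) = 65/43 ≈ 1.5116)
√((p - 10)² + D) = √((7 - 10)² + 65/43) = √((-3)² + 65/43) = √(9 + 65/43) = √(452/43) = 2*√4859/43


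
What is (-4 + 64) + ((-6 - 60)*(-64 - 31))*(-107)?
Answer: -670830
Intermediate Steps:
(-4 + 64) + ((-6 - 60)*(-64 - 31))*(-107) = 60 - 66*(-95)*(-107) = 60 + 6270*(-107) = 60 - 670890 = -670830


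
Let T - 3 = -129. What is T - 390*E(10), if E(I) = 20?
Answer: -7926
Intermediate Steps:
T = -126 (T = 3 - 129 = -126)
T - 390*E(10) = -126 - 390*20 = -126 - 7800 = -7926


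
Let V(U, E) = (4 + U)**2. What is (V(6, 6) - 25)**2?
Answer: 5625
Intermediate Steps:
(V(6, 6) - 25)**2 = ((4 + 6)**2 - 25)**2 = (10**2 - 25)**2 = (100 - 25)**2 = 75**2 = 5625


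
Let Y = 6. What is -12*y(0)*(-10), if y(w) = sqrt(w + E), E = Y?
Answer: 120*sqrt(6) ≈ 293.94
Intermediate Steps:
E = 6
y(w) = sqrt(6 + w) (y(w) = sqrt(w + 6) = sqrt(6 + w))
-12*y(0)*(-10) = -12*sqrt(6 + 0)*(-10) = -12*sqrt(6)*(-10) = 120*sqrt(6)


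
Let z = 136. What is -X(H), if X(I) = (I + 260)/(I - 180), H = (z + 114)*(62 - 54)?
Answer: -113/91 ≈ -1.2418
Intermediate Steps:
H = 2000 (H = (136 + 114)*(62 - 54) = 250*8 = 2000)
X(I) = (260 + I)/(-180 + I)
-X(H) = -(260 + 2000)/(-180 + 2000) = -2260/1820 = -1*113/91 = -113/91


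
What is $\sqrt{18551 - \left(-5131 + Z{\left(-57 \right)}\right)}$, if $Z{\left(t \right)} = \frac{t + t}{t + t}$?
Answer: $\sqrt{23681} \approx 153.89$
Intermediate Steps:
$Z{\left(t \right)} = 1$ ($Z{\left(t \right)} = \frac{2 t}{2 t} = 2 t \frac{1}{2 t} = 1$)
$\sqrt{18551 - \left(-5131 + Z{\left(-57 \right)}\right)} = \sqrt{18551 + \left(\left(9070 - 3939\right) - 1\right)} = \sqrt{18551 + \left(5131 - 1\right)} = \sqrt{18551 + 5130} = \sqrt{23681}$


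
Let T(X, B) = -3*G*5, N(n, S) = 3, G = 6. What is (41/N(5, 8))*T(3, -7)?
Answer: -1230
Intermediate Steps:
T(X, B) = -90 (T(X, B) = -3*6*5 = -18*5 = -90)
(41/N(5, 8))*T(3, -7) = (41/3)*(-90) = -1230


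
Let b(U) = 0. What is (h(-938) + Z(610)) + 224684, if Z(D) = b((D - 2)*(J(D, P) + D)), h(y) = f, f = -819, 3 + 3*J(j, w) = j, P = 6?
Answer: 223865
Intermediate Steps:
J(j, w) = -1 + j/3
h(y) = -819
Z(D) = 0
(h(-938) + Z(610)) + 224684 = (-819 + 0) + 224684 = -819 + 224684 = 223865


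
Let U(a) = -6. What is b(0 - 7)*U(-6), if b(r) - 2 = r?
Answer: 30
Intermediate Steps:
b(r) = 2 + r
b(0 - 7)*U(-6) = (2 + (0 - 7))*(-6) = (2 - 7)*(-6) = -5*(-6) = 30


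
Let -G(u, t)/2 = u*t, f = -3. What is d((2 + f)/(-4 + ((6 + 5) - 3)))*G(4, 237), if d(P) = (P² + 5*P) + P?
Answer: 5451/2 ≈ 2725.5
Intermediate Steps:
G(u, t) = -2*t*u (G(u, t) = -2*u*t = -2*t*u)
d(P) = P² + 6*P
d((2 + f)/(-4 + ((6 + 5) - 3)))*G(4, 237) = (((2 - 3)/(-4 + ((6 + 5) - 3)))*(6 + (2 - 3)/(-4 + ((6 + 5) - 3))))*(-2*237*4) = ((-1/(-4 + (11 - 3)))*(6 - 1/(-4 + (11 - 3))))*(-1896) = ((-1/(-4 + 8))*(6 - 1/(-4 + 8)))*(-1896) = ((-1/4)*(6 - 1/4))*(-1896) = ((-1*¼)*(6 - 1*¼))*(-1896) = -(6 - ¼)/4*(-1896) = -¼*23/4*(-1896) = -23/16*(-1896) = 5451/2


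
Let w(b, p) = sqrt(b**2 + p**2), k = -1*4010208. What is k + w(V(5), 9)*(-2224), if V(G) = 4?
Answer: -4010208 - 2224*sqrt(97) ≈ -4.0321e+6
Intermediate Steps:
k = -4010208
k + w(V(5), 9)*(-2224) = -4010208 + sqrt(4**2 + 9**2)*(-2224) = -4010208 + sqrt(16 + 81)*(-2224) = -4010208 + sqrt(97)*(-2224) = -4010208 - 2224*sqrt(97)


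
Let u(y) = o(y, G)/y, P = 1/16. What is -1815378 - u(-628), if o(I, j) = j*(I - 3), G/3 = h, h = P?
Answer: -18240920037/10048 ≈ -1.8154e+6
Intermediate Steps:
P = 1/16 ≈ 0.062500
h = 1/16 ≈ 0.062500
G = 3/16 (G = 3*(1/16) = 3/16 ≈ 0.18750)
o(I, j) = j*(-3 + I)
u(y) = (-9/16 + 3*y/16)/y (u(y) = (3*(-3 + y)/16)/y = (-9/16 + 3*y/16)/y)
-1815378 - u(-628) = -1815378 - 3*(-3 - 628)/(16*(-628)) = -1815378 - 3*(-1)*(-631)/(16*628) = -1815378 - 1*1893/10048 = -1815378 - 1893/10048 = -18240920037/10048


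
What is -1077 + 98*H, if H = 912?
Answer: 88299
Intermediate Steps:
-1077 + 98*H = -1077 + 98*912 = -1077 + 89376 = 88299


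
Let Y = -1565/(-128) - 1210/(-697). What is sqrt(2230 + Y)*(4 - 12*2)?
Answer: -5*sqrt(279075126810)/2788 ≈ -947.41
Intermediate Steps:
Y = 1245685/89216 (Y = -1565*(-1/128) - 1210*(-1/697) = 1565/128 + 1210/697 = 1245685/89216 ≈ 13.963)
sqrt(2230 + Y)*(4 - 12*2) = sqrt(2230 + 1245685/89216)*(4 - 12*2) = sqrt(200197365/89216)*(4 - 24) = (sqrt(279075126810)/11152)*(-20) = -5*sqrt(279075126810)/2788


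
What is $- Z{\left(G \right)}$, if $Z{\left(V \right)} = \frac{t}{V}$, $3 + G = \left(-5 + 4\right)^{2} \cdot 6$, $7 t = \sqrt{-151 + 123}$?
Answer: $- \frac{2 i \sqrt{7}}{21} \approx - 0.25198 i$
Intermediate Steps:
$t = \frac{2 i \sqrt{7}}{7}$ ($t = \frac{\sqrt{-151 + 123}}{7} = \frac{\sqrt{-28}}{7} = \frac{2 i \sqrt{7}}{7} \approx 0.75593 i$)
$G = 3$ ($G = -3 + \left(-5 + 4\right)^{2} \cdot 6 = -3 + \left(-1\right)^{2} \cdot 6 = -3 + 1 \cdot 6 = -3 + 6 = 3$)
$Z{\left(V \right)} = \frac{2 i \sqrt{7}}{7 V}$ ($Z{\left(V \right)} = \frac{\frac{2}{7} i \sqrt{7}}{V} = \frac{2 i \sqrt{7}}{7 V}$)
$- Z{\left(G \right)} = - \frac{2 i \sqrt{7}}{7 \cdot 3} = - \frac{2 i \sqrt{7}}{21}$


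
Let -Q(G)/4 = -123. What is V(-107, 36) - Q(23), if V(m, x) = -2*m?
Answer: -278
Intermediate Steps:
Q(G) = 492 (Q(G) = -4*(-123) = 492)
V(-107, 36) - Q(23) = -2*(-107) - 1*492 = 214 - 492 = -278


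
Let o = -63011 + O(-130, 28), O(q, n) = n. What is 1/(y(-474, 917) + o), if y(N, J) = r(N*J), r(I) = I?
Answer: -1/497641 ≈ -2.0095e-6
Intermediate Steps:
y(N, J) = J*N (y(N, J) = N*J = J*N)
o = -62983 (o = -63011 + 28 = -62983)
1/(y(-474, 917) + o) = 1/(917*(-474) - 62983) = 1/(-434658 - 62983) = 1/(-497641) = -1/497641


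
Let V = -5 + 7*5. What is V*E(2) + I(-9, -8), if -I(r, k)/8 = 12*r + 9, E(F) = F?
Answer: 852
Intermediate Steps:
I(r, k) = -72 - 96*r (I(r, k) = -8*(12*r + 9) = -8*(9 + 12*r) = -72 - 96*r)
V = 30 (V = -5 + 35 = 30)
V*E(2) + I(-9, -8) = 30*2 + (-72 - 96*(-9)) = 60 + (-72 + 864) = 60 + 792 = 852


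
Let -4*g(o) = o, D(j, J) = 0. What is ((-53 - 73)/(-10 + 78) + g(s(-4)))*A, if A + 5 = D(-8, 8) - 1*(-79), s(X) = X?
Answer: -1073/17 ≈ -63.118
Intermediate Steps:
g(o) = -o/4
A = 74 (A = -5 + (0 - 1*(-79)) = -5 + (0 + 79) = -5 + 79 = 74)
((-53 - 73)/(-10 + 78) + g(s(-4)))*A = ((-53 - 73)/(-10 + 78) - ¼*(-4))*74 = (-126/68 + 1)*74 = (-126*1/68 + 1)*74 = (-63/34 + 1)*74 = -29/34*74 = -1073/17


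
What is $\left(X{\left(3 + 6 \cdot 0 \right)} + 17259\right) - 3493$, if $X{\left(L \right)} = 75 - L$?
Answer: $13838$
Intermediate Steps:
$\left(X{\left(3 + 6 \cdot 0 \right)} + 17259\right) - 3493 = \left(\left(75 - \left(3 + 6 \cdot 0\right)\right) + 17259\right) - 3493 = \left(\left(75 - \left(3 + 0\right)\right) + 17259\right) - 3493 = \left(\left(75 - 3\right) + 17259\right) - 3493 = \left(72 + 17259\right) - 3493 = 17331 - 3493 = 13838$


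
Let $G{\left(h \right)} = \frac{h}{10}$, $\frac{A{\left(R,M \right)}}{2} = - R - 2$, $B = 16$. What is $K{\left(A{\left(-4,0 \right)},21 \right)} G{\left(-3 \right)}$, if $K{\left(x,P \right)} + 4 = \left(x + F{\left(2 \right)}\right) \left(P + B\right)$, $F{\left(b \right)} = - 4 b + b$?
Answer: $\frac{117}{5} \approx 23.4$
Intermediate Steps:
$F{\left(b \right)} = - 3 b$
$A{\left(R,M \right)} = -4 - 2 R$ ($A{\left(R,M \right)} = 2 \left(- R - 2\right) = 2 \left(-2 - R\right) = -4 - 2 R$)
$G{\left(h \right)} = \frac{h}{10}$ ($G{\left(h \right)} = h \frac{1}{10} = \frac{h}{10}$)
$K{\left(x,P \right)} = -4 + \left(-6 + x\right) \left(16 + P\right)$ ($K{\left(x,P \right)} = -4 + \left(x - 6\right) \left(P + 16\right) = -4 + \left(x - 6\right) \left(16 + P\right) = -4 + \left(-6 + x\right) \left(16 + P\right)$)
$K{\left(A{\left(-4,0 \right)},21 \right)} G{\left(-3 \right)} = \left(-100 - 126 + 16 \left(-4 - -8\right) + 21 \left(-4 - -8\right)\right) \frac{1}{10} \left(-3\right) = \left(-100 - 126 + 16 \left(-4 + 8\right) + 21 \left(-4 + 8\right)\right) \left(- \frac{3}{10}\right) = \left(-100 - 126 + 16 \cdot 4 + 21 \cdot 4\right) \left(- \frac{3}{10}\right) = \left(-100 - 126 + 64 + 84\right) \left(- \frac{3}{10}\right) = \left(-78\right) \left(- \frac{3}{10}\right) = \frac{117}{5}$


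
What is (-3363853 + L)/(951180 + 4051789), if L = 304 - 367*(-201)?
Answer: -3289782/5002969 ≈ -0.65757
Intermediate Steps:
L = 74071 (L = 304 + 73767 = 74071)
(-3363853 + L)/(951180 + 4051789) = (-3363853 + 74071)/(951180 + 4051789) = -3289782/5002969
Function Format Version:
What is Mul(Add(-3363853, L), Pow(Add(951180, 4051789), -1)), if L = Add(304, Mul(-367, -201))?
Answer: Rational(-3289782, 5002969) ≈ -0.65757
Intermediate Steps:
L = 74071 (L = Add(304, 73767) = 74071)
Mul(Add(-3363853, L), Pow(Add(951180, 4051789), -1)) = Mul(Add(-3363853, 74071), Pow(Add(951180, 4051789), -1)) = Mul(-3289782, Pow(5002969, -1)) = Mul(-3289782, Rational(1, 5002969)) = Rational(-3289782, 5002969)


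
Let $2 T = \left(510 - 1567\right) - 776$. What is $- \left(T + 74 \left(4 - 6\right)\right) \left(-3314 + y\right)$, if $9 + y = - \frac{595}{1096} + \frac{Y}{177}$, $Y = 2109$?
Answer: $- \frac{455910636481}{129328} \approx -3.5252 \cdot 10^{6}$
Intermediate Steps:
$T = - \frac{1833}{2}$ ($T = \frac{\left(510 - 1567\right) - 776}{2} = \frac{-1057 - 776}{2} = \frac{1}{2} \left(-1833\right) = - \frac{1833}{2} \approx -916.5$)
$y = \frac{153407}{64664}$ ($y = -9 + \left(- \frac{595}{1096} + \frac{2109}{177}\right) = -9 + \left(\left(-595\right) \frac{1}{1096} + 2109 \cdot \frac{1}{177}\right) = -9 + \left(- \frac{595}{1096} + \frac{703}{59}\right) = -9 + \frac{735383}{64664} = \frac{153407}{64664} \approx 2.3724$)
$- \left(T + 74 \left(4 - 6\right)\right) \left(-3314 + y\right) = - \left(- \frac{1833}{2} + 74 \left(4 - 6\right)\right) \left(-3314 + \frac{153407}{64664}\right) = - \frac{\left(- \frac{1833}{2} + 74 \left(4 - 6\right)\right) \left(-214143089\right)}{64664} = - \frac{\left(- \frac{1833}{2} + 74 \left(-2\right)\right) \left(-214143089\right)}{64664} = - \frac{\left(- \frac{1833}{2} - 148\right) \left(-214143089\right)}{64664} = - \frac{\left(-2129\right) \left(-214143089\right)}{2 \cdot 64664} = \left(-1\right) \frac{455910636481}{129328} = - \frac{455910636481}{129328}$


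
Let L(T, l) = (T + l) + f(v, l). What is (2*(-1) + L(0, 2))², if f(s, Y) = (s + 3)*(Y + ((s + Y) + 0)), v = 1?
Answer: 400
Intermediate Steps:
f(s, Y) = (3 + s)*(s + 2*Y) (f(s, Y) = (3 + s)*(Y + ((Y + s) + 0)) = (3 + s)*(Y + (Y + s)) = (3 + s)*(s + 2*Y))
L(T, l) = 4 + T + 9*l (L(T, l) = (T + l) + (1² + 3*1 + 6*l + 2*l*1) = (T + l) + (1 + 3 + 6*l + 2*l) = (T + l) + (4 + 8*l) = 4 + T + 9*l)
(2*(-1) + L(0, 2))² = (2*(-1) + (4 + 0 + 9*2))² = (-2 + (4 + 0 + 18))² = (-2 + 22)² = 20² = 400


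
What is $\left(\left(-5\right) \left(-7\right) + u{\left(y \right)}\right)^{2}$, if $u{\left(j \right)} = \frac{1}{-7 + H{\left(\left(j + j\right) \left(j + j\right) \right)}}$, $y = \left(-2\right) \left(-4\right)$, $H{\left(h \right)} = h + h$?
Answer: $\frac{312440976}{255025} \approx 1225.1$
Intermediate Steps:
$H{\left(h \right)} = 2 h$
$y = 8$
$u{\left(j \right)} = \frac{1}{-7 + 8 j^{2}}$ ($u{\left(j \right)} = \frac{1}{-7 + 2 \left(j + j\right) \left(j + j\right)} = \frac{1}{-7 + 2 \cdot 2 j 2 j} = \frac{1}{-7 + 2 \cdot 4 j^{2}} = \frac{1}{-7 + 8 j^{2}}$)
$\left(\left(-5\right) \left(-7\right) + u{\left(y \right)}\right)^{2} = \left(\left(-5\right) \left(-7\right) + \frac{1}{-7 + 8 \cdot 8^{2}}\right)^{2} = \left(35 + \frac{1}{-7 + 8 \cdot 64}\right)^{2} = \left(35 + \frac{1}{-7 + 512}\right)^{2} = \left(35 + \frac{1}{505}\right)^{2} = \left(\frac{17676}{505}\right)^{2} = \frac{312440976}{255025}$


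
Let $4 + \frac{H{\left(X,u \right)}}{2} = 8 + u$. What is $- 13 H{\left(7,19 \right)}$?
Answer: $-598$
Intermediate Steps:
$H{\left(X,u \right)} = 8 + 2 u$ ($H{\left(X,u \right)} = -8 + 2 \left(8 + u\right) = -8 + \left(16 + 2 u\right) = 8 + 2 u$)
$- 13 H{\left(7,19 \right)} = - 13 \left(8 + 2 \cdot 19\right) = - 13 \left(8 + 38\right) = \left(-13\right) 46 = -598$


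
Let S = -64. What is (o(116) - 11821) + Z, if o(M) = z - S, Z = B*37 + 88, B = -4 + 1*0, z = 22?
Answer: -11795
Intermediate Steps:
B = -4 (B = -4 + 0 = -4)
Z = -60 (Z = -4*37 + 88 = -148 + 88 = -60)
o(M) = 86 (o(M) = 22 - 1*(-64) = 22 + 64 = 86)
(o(116) - 11821) + Z = (86 - 11821) - 60 = -11735 - 60 = -11795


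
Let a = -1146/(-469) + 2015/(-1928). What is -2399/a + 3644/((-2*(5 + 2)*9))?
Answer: -138966745150/79660539 ≈ -1744.5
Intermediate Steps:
a = 1264453/904232 (a = -1146*(-1/469) + 2015*(-1/1928) = 1146/469 - 2015/1928 = 1264453/904232 ≈ 1.3984)
-2399/a + 3644/((-2*(5 + 2)*9)) = -2399/1264453/904232 + 3644/((-2*(5 + 2)*9)) = -2399*904232/1264453 + 3644/((-2*7*9)) = -2169252568/1264453 + 3644/((-14*9)) = -2169252568/1264453 + 3644/(-126) = -2169252568/1264453 + 3644*(-1/126) = -2169252568/1264453 - 1822/63 = -138966745150/79660539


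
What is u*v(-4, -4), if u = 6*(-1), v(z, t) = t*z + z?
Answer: -72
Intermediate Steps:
v(z, t) = z + t*z
u = -6
u*v(-4, -4) = -(-24)*(1 - 4) = -(-24)*(-3) = -6*12 = -72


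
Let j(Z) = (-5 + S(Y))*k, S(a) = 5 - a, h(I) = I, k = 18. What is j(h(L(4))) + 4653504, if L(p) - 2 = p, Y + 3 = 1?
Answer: 4653540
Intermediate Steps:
Y = -2 (Y = -3 + 1 = -2)
L(p) = 2 + p
j(Z) = 36 (j(Z) = (-5 + (5 - 1*(-2)))*18 = (-5 + (5 + 2))*18 = (-5 + 7)*18 = 2*18 = 36)
j(h(L(4))) + 4653504 = 36 + 4653504 = 4653540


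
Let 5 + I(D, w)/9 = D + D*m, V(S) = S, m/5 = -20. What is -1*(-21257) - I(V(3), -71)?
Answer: 23975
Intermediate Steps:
m = -100 (m = 5*(-20) = -100)
I(D, w) = -45 - 891*D (I(D, w) = -45 + 9*(D + D*(-100)) = -45 + 9*(D - 100*D) = -45 + 9*(-99*D) = -45 - 891*D)
-1*(-21257) - I(V(3), -71) = -1*(-21257) - (-45 - 891*3) = 21257 - (-45 - 2673) = 21257 - 1*(-2718) = 21257 + 2718 = 23975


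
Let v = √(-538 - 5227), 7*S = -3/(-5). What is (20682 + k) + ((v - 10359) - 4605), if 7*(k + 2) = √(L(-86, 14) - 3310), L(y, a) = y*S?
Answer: 5716 + I*√5765 + 2*I*√1015945/245 ≈ 5716.0 + 84.156*I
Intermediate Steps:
S = 3/35 (S = (-3/(-5))/7 = (-3*(-⅕))/7 = (⅐)*(⅗) = 3/35 ≈ 0.085714)
L(y, a) = 3*y/35 (L(y, a) = y*(3/35) = 3*y/35)
v = I*√5765 (v = √(-5765) = I*√5765 ≈ 75.928*I)
k = -2 + 2*I*√1015945/245 (k = -2 + √((3/35)*(-86) - 3310)/7 = -2 + √(-258/35 - 3310)/7 = -2 + √(-116108/35)/7 = -2 + (2*I*√1015945/35)/7 = -2 + 2*I*√1015945/245 ≈ -2.0 + 8.2281*I)
(20682 + k) + ((v - 10359) - 4605) = (20682 + (-2 + 2*I*√1015945/245)) + ((I*√5765 - 10359) - 4605) = (20680 + 2*I*√1015945/245) + ((-10359 + I*√5765) - 4605) = (20680 + 2*I*√1015945/245) + (-14964 + I*√5765) = 5716 + I*√5765 + 2*I*√1015945/245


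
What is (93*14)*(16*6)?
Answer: 124992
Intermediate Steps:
(93*14)*(16*6) = 1302*96 = 124992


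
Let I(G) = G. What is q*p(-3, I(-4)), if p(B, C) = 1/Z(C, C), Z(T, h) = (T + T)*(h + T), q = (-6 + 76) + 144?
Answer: 107/32 ≈ 3.3438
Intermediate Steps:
q = 214 (q = 70 + 144 = 214)
Z(T, h) = 2*T*(T + h) (Z(T, h) = (2*T)*(T + h) = 2*T*(T + h))
p(B, C) = 1/(4*C²) (p(B, C) = 1/(2*C*(C + C)) = 1/(2*C*(2*C)) = 1/(4*C²))
q*p(-3, I(-4)) = 214*((¼)/(-4)²) = 214*((¼)*(1/16)) = 214*(1/64) = 107/32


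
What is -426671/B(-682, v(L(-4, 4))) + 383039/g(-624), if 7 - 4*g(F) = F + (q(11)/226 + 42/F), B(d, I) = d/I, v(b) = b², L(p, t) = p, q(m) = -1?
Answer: 31454759817032/2528977055 ≈ 12438.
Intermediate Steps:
g(F) = 1583/904 - 21/(2*F) - F/4 (g(F) = 7/4 - (F + (-1/226 + 42/F))/4 = 7/4 - (-1/226 + F + 42/F)/4 = 7/4 + (1/904 - 21/(2*F) - F/4) = 1583/904 - 21/(2*F) - F/4)
-426671/B(-682, v(L(-4, 4))) + 383039/g(-624) = -426671/((-682/((-4)²))) + 383039/(1583/904 - 21/2/(-624) - ¼*(-624)) = -426671/((-682/16)) + 383039/(1583/904 - 21/2*(-1/624) + 156) = -426671/((-682*1/16)) + 383039/(1583/904 + 7/416 + 156) = -426671/(-341/8) + 383039/(7416355/47008) = -426671*(-8/341) + 383039*(47008/7416355) = 3413368/341 + 18005897312/7416355 = 31454759817032/2528977055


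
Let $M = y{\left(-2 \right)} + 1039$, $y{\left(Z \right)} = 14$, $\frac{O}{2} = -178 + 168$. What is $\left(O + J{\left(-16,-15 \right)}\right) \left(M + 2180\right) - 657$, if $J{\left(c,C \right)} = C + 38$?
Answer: $9042$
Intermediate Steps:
$O = -20$ ($O = 2 \left(-178 + 168\right) = 2 \left(-10\right) = -20$)
$J{\left(c,C \right)} = 38 + C$
$M = 1053$ ($M = 14 + 1039 = 1053$)
$\left(O + J{\left(-16,-15 \right)}\right) \left(M + 2180\right) - 657 = \left(-20 + \left(38 - 15\right)\right) \left(1053 + 2180\right) - 657 = \left(-20 + 23\right) 3233 - 657 = 3 \cdot 3233 - 657 = 9699 - 657 = 9042$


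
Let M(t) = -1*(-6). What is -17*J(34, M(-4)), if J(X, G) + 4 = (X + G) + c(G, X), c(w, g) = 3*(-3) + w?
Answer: -561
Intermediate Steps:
M(t) = 6
c(w, g) = -9 + w
J(X, G) = -13 + X + 2*G (J(X, G) = -4 + ((X + G) + (-9 + G)) = -4 + ((G + X) + (-9 + G)) = -4 + (-9 + X + 2*G) = -13 + X + 2*G)
-17*J(34, M(-4)) = -17*(-13 + 34 + 2*6) = -17*(-13 + 34 + 12) = -17*33 = -561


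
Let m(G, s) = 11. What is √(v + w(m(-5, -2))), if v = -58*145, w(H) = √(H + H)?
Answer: √(-8410 + √22) ≈ 91.68*I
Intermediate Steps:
w(H) = √2*√H (w(H) = √(2*H) = √2*√H)
v = -8410
√(v + w(m(-5, -2))) = √(-8410 + √2*√11) = √(-8410 + √22)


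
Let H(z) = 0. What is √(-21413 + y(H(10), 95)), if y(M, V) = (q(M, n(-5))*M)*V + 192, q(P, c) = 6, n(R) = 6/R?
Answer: I*√21221 ≈ 145.67*I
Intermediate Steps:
y(M, V) = 192 + 6*M*V (y(M, V) = (6*M)*V + 192 = 6*M*V + 192 = 192 + 6*M*V)
√(-21413 + y(H(10), 95)) = √(-21413 + (192 + 6*0*95)) = √(-21413 + (192 + 0)) = √(-21413 + 192) = √(-21221) = I*√21221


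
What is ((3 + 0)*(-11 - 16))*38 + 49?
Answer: -3029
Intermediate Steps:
((3 + 0)*(-11 - 16))*38 + 49 = (3*(-27))*38 + 49 = -81*38 + 49 = -3078 + 49 = -3029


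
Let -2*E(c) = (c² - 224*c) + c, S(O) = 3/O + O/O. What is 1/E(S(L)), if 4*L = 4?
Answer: 1/438 ≈ 0.0022831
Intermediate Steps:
L = 1 (L = (¼)*4 = 1)
S(O) = 1 + 3/O (S(O) = 3/O + 1 = 1 + 3/O)
E(c) = -c²/2 + 223*c/2 (E(c) = -((c² - 224*c) + c)/2 = -(c² - 223*c)/2 = -c²/2 + 223*c/2)
1/E(S(L)) = 1/(((3 + 1)/1)*(223 - (3 + 1)/1)/2) = 1/((1*4)*(223 - 4)/2) = 1/((½)*4*(223 - 1*4)) = 1/((½)*4*(223 - 4)) = 1/((½)*4*219) = 1/438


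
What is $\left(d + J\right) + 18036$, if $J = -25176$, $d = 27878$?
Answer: $20738$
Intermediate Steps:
$\left(d + J\right) + 18036 = \left(27878 - 25176\right) + 18036 = 2702 + 18036 = 20738$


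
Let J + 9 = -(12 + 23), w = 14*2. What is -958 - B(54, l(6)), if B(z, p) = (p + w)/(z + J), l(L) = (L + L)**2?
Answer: -4876/5 ≈ -975.20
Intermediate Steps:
l(L) = 4*L**2 (l(L) = (2*L)**2 = 4*L**2)
w = 28
J = -44 (J = -9 - (12 + 23) = -9 - 1*35 = -9 - 35 = -44)
B(z, p) = (28 + p)/(-44 + z) (B(z, p) = (p + 28)/(z - 44) = (28 + p)/(-44 + z))
-958 - B(54, l(6)) = -958 - (28 + 4*6**2)/(-44 + 54) = -958 - (28 + 4*36)/10 = -958 - (28 + 144)/10 = -958 - 172/10 = -958 - 1*86/5 = -958 - 86/5 = -4876/5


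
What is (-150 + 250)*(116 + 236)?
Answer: 35200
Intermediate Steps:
(-150 + 250)*(116 + 236) = 100*352 = 35200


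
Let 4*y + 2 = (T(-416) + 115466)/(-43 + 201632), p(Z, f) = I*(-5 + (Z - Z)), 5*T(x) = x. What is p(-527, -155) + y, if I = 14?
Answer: -70915894/1007945 ≈ -70.357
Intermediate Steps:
T(x) = x/5
p(Z, f) = -70 (p(Z, f) = 14*(-5 + (Z - Z)) = 14*(-5 + 0) = 14*(-5) = -70)
y = -359744/1007945 (y = -1/2 + (((1/5)*(-416) + 115466)/(-43 + 201632))/4 = -1/2 + ((-416/5 + 115466)/201589)/4 = -1/2 + ((576914/5)*(1/201589))/4 = -1/2 + (1/4)*(576914/1007945) = -1/2 + 288457/2015890 = -359744/1007945 ≈ -0.35691)
p(-527, -155) + y = -70 - 359744/1007945 = -70915894/1007945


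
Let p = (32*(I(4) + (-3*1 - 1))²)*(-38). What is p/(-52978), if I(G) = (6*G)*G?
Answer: 5146112/26489 ≈ 194.27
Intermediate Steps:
I(G) = 6*G²
p = -10292224 (p = (32*(6*4² + (-3*1 - 1))²)*(-38) = (32*(6*16 + (-3 - 1))²)*(-38) = (32*(96 - 4)²)*(-38) = (32*92²)*(-38) = (32*8464)*(-38) = 270848*(-38) = -10292224)
p/(-52978) = -10292224/(-52978) = -10292224*(-1/52978) = 5146112/26489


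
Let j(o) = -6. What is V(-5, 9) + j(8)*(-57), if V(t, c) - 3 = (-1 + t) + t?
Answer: 334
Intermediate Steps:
V(t, c) = 2 + 2*t (V(t, c) = 3 + ((-1 + t) + t) = 3 + (-1 + 2*t) = 2 + 2*t)
V(-5, 9) + j(8)*(-57) = (2 + 2*(-5)) - 6*(-57) = (2 - 10) + 342 = -8 + 342 = 334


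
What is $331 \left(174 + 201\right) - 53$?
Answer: $124072$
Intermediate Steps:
$331 \left(174 + 201\right) - 53 = 331 \cdot 375 - 53 = 124125 - 53 = 124072$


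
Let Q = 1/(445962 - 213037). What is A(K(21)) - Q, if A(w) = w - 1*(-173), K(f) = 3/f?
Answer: 40329299/232925 ≈ 173.14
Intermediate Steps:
Q = 1/232925 ≈ 4.2932e-6
A(w) = 173 + w (A(w) = w + 173 = 173 + w)
A(K(21)) - Q = (173 + 3/21) - 1*1/232925 = (173 + 3*(1/21)) - 1/232925 = (173 + 1/7) - 1/232925 = 1212/7 - 1/232925 = 40329299/232925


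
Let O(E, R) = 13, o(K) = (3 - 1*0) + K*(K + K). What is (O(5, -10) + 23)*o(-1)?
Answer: 180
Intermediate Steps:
o(K) = 3 + 2*K**2 (o(K) = (3 + 0) + K*(2*K) = 3 + 2*K**2)
(O(5, -10) + 23)*o(-1) = (13 + 23)*(3 + 2*(-1)**2) = 36*(3 + 2*1) = 36*(3 + 2) = 36*5 = 180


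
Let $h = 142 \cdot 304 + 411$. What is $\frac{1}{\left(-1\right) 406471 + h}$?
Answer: $- \frac{1}{362892} \approx -2.7556 \cdot 10^{-6}$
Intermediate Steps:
$h = 43579$ ($h = 43168 + 411 = 43579$)
$\frac{1}{\left(-1\right) 406471 + h} = \frac{1}{\left(-1\right) 406471 + 43579} = \frac{1}{-406471 + 43579} = \frac{1}{-362892} = - \frac{1}{362892}$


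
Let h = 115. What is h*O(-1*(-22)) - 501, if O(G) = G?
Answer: 2029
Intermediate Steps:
h*O(-1*(-22)) - 501 = 115*(-1*(-22)) - 501 = 115*22 - 501 = 2530 - 501 = 2029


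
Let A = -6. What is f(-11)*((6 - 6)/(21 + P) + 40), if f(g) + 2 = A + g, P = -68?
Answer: -760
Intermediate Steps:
f(g) = -8 + g (f(g) = -2 + (-6 + g) = -8 + g)
f(-11)*((6 - 6)/(21 + P) + 40) = (-8 - 11)*((6 - 6)/(21 - 68) + 40) = -19*(0/(-47) + 40) = -19*(0*(-1/47) + 40) = -19*(0 + 40) = -19*40 = -760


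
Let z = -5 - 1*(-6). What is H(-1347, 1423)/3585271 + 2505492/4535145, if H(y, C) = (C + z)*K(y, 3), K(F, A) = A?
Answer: 1000249105308/1806635983255 ≈ 0.55365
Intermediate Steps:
z = 1 (z = -5 + 6 = 1)
H(y, C) = 3 + 3*C (H(y, C) = (C + 1)*3 = (1 + C)*3 = 3 + 3*C)
H(-1347, 1423)/3585271 + 2505492/4535145 = (3 + 3*1423)/3585271 + 2505492/4535145 = (3 + 4269)*(1/3585271) + 2505492*(1/4535145) = 4272*(1/3585271) + 278388/503905 = 4272/3585271 + 278388/503905 = 1000249105308/1806635983255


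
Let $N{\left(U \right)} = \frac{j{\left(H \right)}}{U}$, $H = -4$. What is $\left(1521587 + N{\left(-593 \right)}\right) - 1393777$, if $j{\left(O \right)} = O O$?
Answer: $\frac{75791314}{593} \approx 1.2781 \cdot 10^{5}$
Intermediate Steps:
$j{\left(O \right)} = O^{2}$
$N{\left(U \right)} = \frac{16}{U}$ ($N{\left(U \right)} = \frac{\left(-4\right)^{2}}{U} = \frac{16}{U}$)
$\left(1521587 + N{\left(-593 \right)}\right) - 1393777 = \left(1521587 + \frac{16}{-593}\right) - 1393777 = \left(1521587 + 16 \left(- \frac{1}{593}\right)\right) - 1393777 = \left(1521587 - \frac{16}{593}\right) - 1393777 = \frac{902301075}{593} - 1393777 = \frac{75791314}{593}$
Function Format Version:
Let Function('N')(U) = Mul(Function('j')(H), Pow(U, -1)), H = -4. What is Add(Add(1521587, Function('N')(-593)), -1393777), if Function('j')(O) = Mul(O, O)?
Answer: Rational(75791314, 593) ≈ 1.2781e+5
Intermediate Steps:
Function('j')(O) = Pow(O, 2)
Function('N')(U) = Mul(16, Pow(U, -1)) (Function('N')(U) = Mul(Pow(-4, 2), Pow(U, -1)) = Mul(16, Pow(U, -1)))
Add(Add(1521587, Function('N')(-593)), -1393777) = Add(Add(1521587, Mul(16, Pow(-593, -1))), -1393777) = Add(Add(1521587, Mul(16, Rational(-1, 593))), -1393777) = Add(Add(1521587, Rational(-16, 593)), -1393777) = Add(Rational(902301075, 593), -1393777) = Rational(75791314, 593)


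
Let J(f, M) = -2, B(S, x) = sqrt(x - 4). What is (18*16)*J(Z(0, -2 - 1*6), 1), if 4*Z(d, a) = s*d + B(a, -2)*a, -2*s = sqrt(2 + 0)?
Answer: -576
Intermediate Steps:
B(S, x) = sqrt(-4 + x)
s = -sqrt(2)/2 (s = -sqrt(2 + 0)/2 = -sqrt(2)/2 ≈ -0.70711)
Z(d, a) = -d*sqrt(2)/8 + I*a*sqrt(6)/4 (Z(d, a) = ((-sqrt(2)/2)*d + sqrt(-4 - 2)*a)/4 = (-d*sqrt(2)/2 + sqrt(-6)*a)/4 = (-d*sqrt(2)/2 + (I*sqrt(6))*a)/4 = (-d*sqrt(2)/2 + I*a*sqrt(6))/4 = -d*sqrt(2)/8 + I*a*sqrt(6)/4)
(18*16)*J(Z(0, -2 - 1*6), 1) = (18*16)*(-2) = 288*(-2) = -576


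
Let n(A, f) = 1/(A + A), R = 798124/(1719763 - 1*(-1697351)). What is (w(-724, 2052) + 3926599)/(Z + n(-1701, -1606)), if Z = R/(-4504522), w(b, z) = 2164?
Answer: -17144194077295209774234/1282931700613 ≈ -1.3363e+10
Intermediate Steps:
R = 399062/1708557 (R = 798124/(1719763 + 1697351) = 798124/3417114 = 798124*(1/3417114) = 399062/1708557 ≈ 0.23357)
n(A, f) = 1/(2*A)
Z = -199531/3848116297377 (Z = (399062/1708557)/(-4504522) = (399062/1708557)*(-1/4504522) = -199531/3848116297377 ≈ -5.1852e-8)
(w(-724, 2052) + 3926599)/(Z + n(-1701, -1606)) = (2164 + 3926599)/(-199531/3848116297377 + (½)/(-1701)) = 3928763/(-199531/3848116297377 + (½)*(-1/1701)) = 3928763/(-199531/3848116297377 - 1/3402) = 3928763/(-1282931700613/4363763881225518) = 3928763*(-4363763881225518/1282931700613) = -17144194077295209774234/1282931700613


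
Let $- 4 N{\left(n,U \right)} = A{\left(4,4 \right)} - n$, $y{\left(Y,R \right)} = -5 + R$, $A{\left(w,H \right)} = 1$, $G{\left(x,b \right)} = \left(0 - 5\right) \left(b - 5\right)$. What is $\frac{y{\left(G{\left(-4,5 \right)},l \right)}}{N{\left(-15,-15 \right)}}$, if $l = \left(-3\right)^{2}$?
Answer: $-1$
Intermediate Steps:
$G{\left(x,b \right)} = 25 - 5 b$ ($G{\left(x,b \right)} = - 5 \left(-5 + b\right) = 25 - 5 b$)
$l = 9$
$N{\left(n,U \right)} = - \frac{1}{4} + \frac{n}{4}$ ($N{\left(n,U \right)} = - \frac{1 - n}{4} = - \frac{1}{4} + \frac{n}{4}$)
$\frac{y{\left(G{\left(-4,5 \right)},l \right)}}{N{\left(-15,-15 \right)}} = \frac{-5 + 9}{- \frac{1}{4} + \frac{1}{4} \left(-15\right)} = \frac{4}{- \frac{1}{4} - \frac{15}{4}} = \frac{4}{-4} = 4 \left(- \frac{1}{4}\right) = -1$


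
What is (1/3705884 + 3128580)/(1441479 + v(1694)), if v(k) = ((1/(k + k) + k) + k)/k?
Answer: 2376500237749122254/1094963190716223049 ≈ 2.1704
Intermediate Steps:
v(k) = (1/(2*k) + 2*k)/k (v(k) = ((1/(2*k) + k) + k)/k = ((k + 1/(2*k)) + k)/k = (1/(2*k) + 2*k)/k)
(1/3705884 + 3128580)/(1441479 + v(1694)) = (1/3705884 + 3128580)/(1441479 + (2 + (½)/1694²)) = (1/3705884 + 3128580)/(1441479 + (2 + (½)*(1/2869636))) = 11594154564721/(3705884*(1441479 + (2 + 1/5739272))) = 11594154564721/(3705884*(1441479 + 11478545/5739272)) = 11594154564721/(3705884*(8273051541833/5739272)) = (11594154564721/3705884)*(5739272/8273051541833) = 2376500237749122254/1094963190716223049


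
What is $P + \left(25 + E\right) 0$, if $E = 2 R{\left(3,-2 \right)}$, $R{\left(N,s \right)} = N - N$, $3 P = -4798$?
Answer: $- \frac{4798}{3} \approx -1599.3$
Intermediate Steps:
$P = - \frac{4798}{3}$ ($P = \frac{1}{3} \left(-4798\right) = - \frac{4798}{3} \approx -1599.3$)
$R{\left(N,s \right)} = 0$
$E = 0$ ($E = 2 \cdot 0 = 0$)
$P + \left(25 + E\right) 0 = - \frac{4798}{3} + \left(25 + 0\right) 0 = - \frac{4798}{3} + 25 \cdot 0 = - \frac{4798}{3} + 0 = - \frac{4798}{3}$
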